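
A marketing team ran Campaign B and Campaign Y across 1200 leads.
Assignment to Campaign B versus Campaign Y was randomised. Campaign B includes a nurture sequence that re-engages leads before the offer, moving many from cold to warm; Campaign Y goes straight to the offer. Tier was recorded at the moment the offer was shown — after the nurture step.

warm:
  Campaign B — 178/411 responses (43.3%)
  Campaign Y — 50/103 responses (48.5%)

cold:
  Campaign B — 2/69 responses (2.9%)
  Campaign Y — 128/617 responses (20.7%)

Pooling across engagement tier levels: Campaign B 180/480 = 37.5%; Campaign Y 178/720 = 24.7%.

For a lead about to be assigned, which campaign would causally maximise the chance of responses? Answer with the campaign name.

The engagement tier-specific comparison favours Campaign Y throughout, but the pooled figures favour Campaign B. The question is whether to condition on engagement tier.
Engagement tier is downstream of the campaign. One should not condition on a consequence of treatment, so the overall rates are the right comparison.
Pooled: Campaign B 37.5% vs Campaign Y 24.7%; Campaign B is higher overall.

Campaign B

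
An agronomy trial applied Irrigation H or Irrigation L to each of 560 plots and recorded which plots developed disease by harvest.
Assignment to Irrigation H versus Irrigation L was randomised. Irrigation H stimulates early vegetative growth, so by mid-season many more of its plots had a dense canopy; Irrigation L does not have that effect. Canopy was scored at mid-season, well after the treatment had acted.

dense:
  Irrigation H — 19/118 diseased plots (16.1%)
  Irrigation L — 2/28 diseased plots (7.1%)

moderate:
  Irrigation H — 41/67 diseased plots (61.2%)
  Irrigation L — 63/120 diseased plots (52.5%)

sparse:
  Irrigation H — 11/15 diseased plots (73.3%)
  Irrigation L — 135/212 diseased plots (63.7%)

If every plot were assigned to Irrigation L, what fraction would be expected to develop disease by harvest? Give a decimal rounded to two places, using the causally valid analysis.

Within every mid-season canopy level Irrigation L has the lower rate, yet pooled Irrigation H does — Simpson's reversal.
Mid-season canopy here is a post-treatment variable shaped by the irrigation; conditioning on it would introduce bias rather than remove it. The overall comparison is the causal one.
So P(outcome | do(Irrigation L)) is just the pooled rate for Irrigation L: 200/360 = 0.556.

0.56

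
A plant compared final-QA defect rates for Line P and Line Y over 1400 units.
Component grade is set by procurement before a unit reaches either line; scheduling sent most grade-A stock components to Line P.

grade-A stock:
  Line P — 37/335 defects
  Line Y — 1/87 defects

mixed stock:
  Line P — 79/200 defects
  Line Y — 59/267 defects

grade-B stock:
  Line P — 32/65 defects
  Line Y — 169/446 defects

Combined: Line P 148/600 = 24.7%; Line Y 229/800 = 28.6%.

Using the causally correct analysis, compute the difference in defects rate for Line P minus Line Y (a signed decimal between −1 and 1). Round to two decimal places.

Nothing the line does changes component grade; the imbalance is an allocation artefact. With component grade also predicting the outcome, the pooled figure is confounded, and the within-stratum comparison is the causal one.
Adjusting over the population distribution of component grade: 0.301·(0.110−0.011) + 0.334·(0.395−0.221) + 0.365·(0.492−0.379) = +0.129.

+0.13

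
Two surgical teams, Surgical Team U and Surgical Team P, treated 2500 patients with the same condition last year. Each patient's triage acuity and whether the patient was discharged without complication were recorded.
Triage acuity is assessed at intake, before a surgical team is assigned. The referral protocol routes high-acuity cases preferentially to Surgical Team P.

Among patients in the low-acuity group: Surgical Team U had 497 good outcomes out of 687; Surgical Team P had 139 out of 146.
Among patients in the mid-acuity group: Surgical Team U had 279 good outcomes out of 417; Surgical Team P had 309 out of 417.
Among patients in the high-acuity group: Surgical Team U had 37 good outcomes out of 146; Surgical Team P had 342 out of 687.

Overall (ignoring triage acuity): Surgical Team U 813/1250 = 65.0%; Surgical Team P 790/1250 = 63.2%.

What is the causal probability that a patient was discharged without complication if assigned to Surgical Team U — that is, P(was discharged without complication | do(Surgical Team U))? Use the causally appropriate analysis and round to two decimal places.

0.55

The triage acuity-specific comparison favours Surgical Team P throughout, but the pooled figures favour Surgical Team U. The question is whether to condition on triage acuity.
Triage acuity differs across surgical teams for reasons unrelated to any effect of the surgical team itself, and it separately predicts the outcome — a classic confounder. We must compare within triage acuity levels.
Standardising Surgical Team U to the population triage acuity mix: 0.333·497/687 + 0.334·279/417 + 0.333·37/146 = 0.549.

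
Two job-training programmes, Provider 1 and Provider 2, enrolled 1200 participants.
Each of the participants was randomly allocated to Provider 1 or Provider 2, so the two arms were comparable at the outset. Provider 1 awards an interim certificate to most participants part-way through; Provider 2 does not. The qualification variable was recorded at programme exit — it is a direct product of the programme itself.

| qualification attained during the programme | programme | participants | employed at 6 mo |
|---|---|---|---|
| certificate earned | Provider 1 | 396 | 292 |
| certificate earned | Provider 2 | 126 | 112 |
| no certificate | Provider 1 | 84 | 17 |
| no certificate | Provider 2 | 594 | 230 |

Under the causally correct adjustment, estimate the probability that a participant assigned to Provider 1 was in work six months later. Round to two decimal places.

0.64

Stratifying would compare programmes among participants the programmes themselves sorted into qualification attained during the programme groups — a form of selection on an intermediate. The unconditioned pooled rates give the total causal effect.
So P(outcome | do(Provider 1)) is just the pooled rate for Provider 1: 309/480 = 0.644.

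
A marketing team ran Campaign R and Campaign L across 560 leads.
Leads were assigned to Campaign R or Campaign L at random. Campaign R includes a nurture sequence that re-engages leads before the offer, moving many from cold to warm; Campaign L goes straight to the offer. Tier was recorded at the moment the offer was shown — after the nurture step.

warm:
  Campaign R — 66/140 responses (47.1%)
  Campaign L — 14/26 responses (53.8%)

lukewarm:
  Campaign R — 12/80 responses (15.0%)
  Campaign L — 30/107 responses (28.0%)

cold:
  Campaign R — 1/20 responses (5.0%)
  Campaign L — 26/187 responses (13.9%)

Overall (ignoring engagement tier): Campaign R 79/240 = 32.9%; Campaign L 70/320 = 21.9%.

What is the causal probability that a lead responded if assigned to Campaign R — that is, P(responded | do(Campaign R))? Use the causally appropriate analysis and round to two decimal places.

Engagement tier is recorded after the campaign and is itself shifted by it — it sits on the causal path from campaign to outcome. Conditioning on a mediator would strip out part of the effect we want; the pooled comparison gives the total causal effect.
So P(outcome | do(Campaign R)) is just the pooled rate for Campaign R: 79/240 = 0.329.

0.33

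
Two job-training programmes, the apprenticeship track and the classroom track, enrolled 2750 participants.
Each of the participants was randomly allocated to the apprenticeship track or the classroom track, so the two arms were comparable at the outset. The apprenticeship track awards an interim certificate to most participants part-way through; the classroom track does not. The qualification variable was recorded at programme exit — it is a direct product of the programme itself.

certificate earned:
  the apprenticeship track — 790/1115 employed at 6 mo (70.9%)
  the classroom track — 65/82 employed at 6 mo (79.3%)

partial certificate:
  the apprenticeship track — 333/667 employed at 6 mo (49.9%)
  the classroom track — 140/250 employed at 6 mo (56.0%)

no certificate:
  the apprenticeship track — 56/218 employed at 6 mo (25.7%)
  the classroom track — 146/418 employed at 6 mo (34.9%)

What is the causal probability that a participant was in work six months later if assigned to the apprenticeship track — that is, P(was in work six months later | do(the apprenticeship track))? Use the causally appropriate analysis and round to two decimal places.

0.59

The distribution of qualification attained during the programme is itself part of what the programme does — it is an intermediate outcome. Holding it fixed would remove that part of the effect; the total effect is the pooled difference.
So P(outcome | do(the apprenticeship track)) is just the pooled rate for the apprenticeship track: 1179/2000 = 0.590.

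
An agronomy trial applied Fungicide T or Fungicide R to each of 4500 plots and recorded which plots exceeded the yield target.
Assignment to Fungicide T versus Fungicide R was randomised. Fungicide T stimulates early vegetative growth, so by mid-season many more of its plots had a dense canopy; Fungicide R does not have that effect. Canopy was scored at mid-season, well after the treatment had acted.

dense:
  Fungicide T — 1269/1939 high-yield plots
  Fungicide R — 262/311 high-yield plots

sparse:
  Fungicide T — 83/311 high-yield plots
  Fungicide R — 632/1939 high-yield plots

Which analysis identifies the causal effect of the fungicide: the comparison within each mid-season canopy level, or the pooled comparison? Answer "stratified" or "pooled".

pooled

Mid-season canopy here is a post-treatment variable shaped by the fungicide; conditioning on it would introduce bias rather than remove it. The overall comparison is the causal one.
Pooled: Fungicide T 60.1% vs Fungicide R 39.7%; Fungicide T is higher overall.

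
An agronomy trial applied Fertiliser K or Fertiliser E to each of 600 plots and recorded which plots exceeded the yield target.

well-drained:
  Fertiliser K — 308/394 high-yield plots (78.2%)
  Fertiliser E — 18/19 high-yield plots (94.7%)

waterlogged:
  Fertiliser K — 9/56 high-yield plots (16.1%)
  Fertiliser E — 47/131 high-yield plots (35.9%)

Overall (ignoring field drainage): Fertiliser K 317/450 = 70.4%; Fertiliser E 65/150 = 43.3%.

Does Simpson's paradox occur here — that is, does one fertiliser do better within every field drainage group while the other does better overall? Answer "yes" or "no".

Within each field drainage level (well-drained 78.2% vs 94.7%; waterlogged 16.1% vs 35.9%), Fertiliser E has the higher rate every time. Pooled: 70.4% vs 43.3% — Fertiliser K has the higher rate overall. The two comparisons disagree.

yes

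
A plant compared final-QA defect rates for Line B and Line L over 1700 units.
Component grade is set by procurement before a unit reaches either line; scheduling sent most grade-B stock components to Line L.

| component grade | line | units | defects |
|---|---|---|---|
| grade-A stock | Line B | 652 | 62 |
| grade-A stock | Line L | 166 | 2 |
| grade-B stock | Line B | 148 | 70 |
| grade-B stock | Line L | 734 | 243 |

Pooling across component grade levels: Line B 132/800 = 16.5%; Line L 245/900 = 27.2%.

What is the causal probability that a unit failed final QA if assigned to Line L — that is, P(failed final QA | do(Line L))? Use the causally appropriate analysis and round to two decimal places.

0.18

Within every component grade level Line L has the lower rate, yet pooled Line B does — Simpson's reversal.
The imbalance in component grade arose from how units were allocated, not from anything the line did; and component grade independently affects the outcome. The pooled gap is confounded — condition on component grade.
Standardising Line L to the population component grade mix: 0.481·2/166 + 0.519·243/734 = 0.178.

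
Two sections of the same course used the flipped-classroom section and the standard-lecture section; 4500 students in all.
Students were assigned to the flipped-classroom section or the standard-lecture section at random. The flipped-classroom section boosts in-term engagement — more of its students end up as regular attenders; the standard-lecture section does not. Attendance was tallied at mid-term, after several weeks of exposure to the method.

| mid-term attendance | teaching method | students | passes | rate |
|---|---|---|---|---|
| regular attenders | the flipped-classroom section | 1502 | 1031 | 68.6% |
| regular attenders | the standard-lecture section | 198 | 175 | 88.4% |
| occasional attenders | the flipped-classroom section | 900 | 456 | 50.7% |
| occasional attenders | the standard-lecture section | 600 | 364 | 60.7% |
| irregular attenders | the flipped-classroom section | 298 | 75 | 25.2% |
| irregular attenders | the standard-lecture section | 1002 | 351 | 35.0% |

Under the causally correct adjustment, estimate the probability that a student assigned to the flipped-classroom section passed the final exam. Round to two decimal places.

0.58

Within every mid-term attendance level the standard-lecture section has the higher rate, yet pooled the flipped-classroom section does — Simpson's reversal.
Mid-term attendance lies on the pathway teaching method → mid-term attendance → outcome, so adjusting for it blocks the indirect effect. For the total causal effect of teaching method, use the unadjusted pooled rates.
So P(outcome | do(the flipped-classroom section)) is just the pooled rate for the flipped-classroom section: 1562/2700 = 0.579.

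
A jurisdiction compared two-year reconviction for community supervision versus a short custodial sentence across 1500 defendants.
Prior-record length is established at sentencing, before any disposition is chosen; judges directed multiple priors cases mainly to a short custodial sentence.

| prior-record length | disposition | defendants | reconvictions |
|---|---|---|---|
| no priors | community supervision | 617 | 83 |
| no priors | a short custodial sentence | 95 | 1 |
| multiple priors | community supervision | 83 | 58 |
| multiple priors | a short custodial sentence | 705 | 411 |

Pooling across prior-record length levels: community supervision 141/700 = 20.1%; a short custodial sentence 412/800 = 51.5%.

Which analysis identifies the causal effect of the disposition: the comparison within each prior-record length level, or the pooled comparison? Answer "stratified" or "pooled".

Prior-record length is set before the disposition has any effect — it is not caused by the disposition — and it independently drives the outcome. That makes it a confounder, so the causal comparison is within prior-record length levels.
Within each level — no priors: 13.5% vs 1.1%; multiple priors: 69.9% vs 58.3% — a short custodial sentence is lower every time.

stratified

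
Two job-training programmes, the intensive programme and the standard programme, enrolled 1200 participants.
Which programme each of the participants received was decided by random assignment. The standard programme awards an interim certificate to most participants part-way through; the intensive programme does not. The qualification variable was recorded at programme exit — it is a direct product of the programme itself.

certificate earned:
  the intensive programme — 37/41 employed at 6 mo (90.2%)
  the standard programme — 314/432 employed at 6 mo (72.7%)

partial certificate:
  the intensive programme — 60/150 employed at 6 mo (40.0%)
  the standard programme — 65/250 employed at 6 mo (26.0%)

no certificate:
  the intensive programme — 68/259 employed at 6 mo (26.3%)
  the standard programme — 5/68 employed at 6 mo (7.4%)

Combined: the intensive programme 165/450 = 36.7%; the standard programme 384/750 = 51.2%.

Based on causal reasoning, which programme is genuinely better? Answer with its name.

Qualification attained during the programme here is a post-treatment variable shaped by the programme; conditioning on it would introduce bias rather than remove it. The overall comparison is the causal one.
Pooled: the intensive programme 36.7% vs the standard programme 51.2%; the standard programme is higher overall.

the standard programme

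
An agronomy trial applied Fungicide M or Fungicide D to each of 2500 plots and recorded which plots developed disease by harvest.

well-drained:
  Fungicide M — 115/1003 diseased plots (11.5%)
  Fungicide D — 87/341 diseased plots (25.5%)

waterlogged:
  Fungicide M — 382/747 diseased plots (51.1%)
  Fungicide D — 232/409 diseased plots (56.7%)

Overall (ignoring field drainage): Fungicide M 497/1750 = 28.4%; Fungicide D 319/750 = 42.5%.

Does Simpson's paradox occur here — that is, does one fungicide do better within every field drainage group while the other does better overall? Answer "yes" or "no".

no

Within each field drainage level (well-drained 11.5% vs 25.5%; waterlogged 51.1% vs 56.7%), Fungicide M has the lower rate every time. Pooled: 28.4% vs 42.5% — Fungicide M has the lower rate overall. They agree.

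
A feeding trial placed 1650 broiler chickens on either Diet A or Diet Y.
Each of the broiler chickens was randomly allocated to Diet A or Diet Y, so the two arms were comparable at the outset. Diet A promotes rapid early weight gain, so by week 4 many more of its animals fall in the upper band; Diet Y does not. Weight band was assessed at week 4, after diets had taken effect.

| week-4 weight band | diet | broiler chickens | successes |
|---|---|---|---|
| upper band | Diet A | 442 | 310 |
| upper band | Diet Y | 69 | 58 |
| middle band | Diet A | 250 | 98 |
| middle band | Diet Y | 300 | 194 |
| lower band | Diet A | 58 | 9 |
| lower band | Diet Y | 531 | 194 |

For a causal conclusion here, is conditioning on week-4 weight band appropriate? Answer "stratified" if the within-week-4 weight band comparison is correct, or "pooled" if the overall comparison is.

pooled

Within every week-4 weight band level Diet Y has the higher rate, yet pooled Diet A does — Simpson's reversal.
Stratifying would compare diets among broiler chickens the diets themselves sorted into week-4 weight band groups — a form of selection on an intermediate. The unconditioned pooled rates give the total causal effect.
Pooled: Diet A 55.6% vs Diet Y 49.6%; Diet A is higher overall.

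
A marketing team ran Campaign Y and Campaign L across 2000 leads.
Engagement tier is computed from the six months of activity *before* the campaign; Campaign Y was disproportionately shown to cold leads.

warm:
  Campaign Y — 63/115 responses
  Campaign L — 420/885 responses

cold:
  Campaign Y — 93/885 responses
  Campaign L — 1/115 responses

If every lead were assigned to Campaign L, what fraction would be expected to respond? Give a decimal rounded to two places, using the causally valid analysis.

The engagement tier-specific comparison favours Campaign Y throughout, but the pooled figures favour Campaign L. The question is whether to condition on engagement tier.
Nothing the campaign does changes engagement tier; the imbalance is an allocation artefact. With engagement tier also predicting the outcome, the pooled figure is confounded, and the within-stratum comparison is the causal one.
Standardising Campaign L to the population engagement tier mix: 0.500·420/885 + 0.500·1/115 = 0.242.

0.24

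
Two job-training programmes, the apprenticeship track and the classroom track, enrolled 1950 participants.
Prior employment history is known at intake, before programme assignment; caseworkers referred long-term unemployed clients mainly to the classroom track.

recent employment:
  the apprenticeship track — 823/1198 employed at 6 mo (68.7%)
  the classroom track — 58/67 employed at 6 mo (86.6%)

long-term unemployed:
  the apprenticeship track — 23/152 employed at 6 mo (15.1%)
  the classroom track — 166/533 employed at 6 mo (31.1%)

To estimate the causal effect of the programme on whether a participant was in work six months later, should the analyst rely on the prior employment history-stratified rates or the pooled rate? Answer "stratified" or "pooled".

the classroom track is higher inside every prior employment history stratum but the apprenticeship track is higher in aggregate. Whether to stratify depends on how prior employment history relates to the programme.
Prior employment history is set before the programme has any effect — it is not caused by the programme — and it independently drives the outcome. That makes it a confounder, so the causal comparison is within prior employment history levels.
Within each level — recent employment: 68.7% vs 86.6%; long-term unemployed: 15.1% vs 31.1% — the classroom track is higher every time.

stratified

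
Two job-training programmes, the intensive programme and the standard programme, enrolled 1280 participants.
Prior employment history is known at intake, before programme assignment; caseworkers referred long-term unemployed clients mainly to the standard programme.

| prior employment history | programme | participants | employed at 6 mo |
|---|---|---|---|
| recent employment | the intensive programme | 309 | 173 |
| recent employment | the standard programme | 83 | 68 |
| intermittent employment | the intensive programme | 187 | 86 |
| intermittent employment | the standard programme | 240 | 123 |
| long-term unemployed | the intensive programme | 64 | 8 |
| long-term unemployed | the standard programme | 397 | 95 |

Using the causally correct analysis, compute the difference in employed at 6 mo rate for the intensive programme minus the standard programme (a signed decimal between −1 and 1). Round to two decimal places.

Since prior employment history is a pre-existing factor (not a product of the programme) and it affects the outcome on its own, it is a confounder. The stratified rates, not the pooled rate, identify the causal effect.
Adjusting over the population distribution of prior employment history: 0.306·(0.560−0.819) + 0.334·(0.460−0.512) + 0.360·(0.125−0.239) = -0.138.

-0.14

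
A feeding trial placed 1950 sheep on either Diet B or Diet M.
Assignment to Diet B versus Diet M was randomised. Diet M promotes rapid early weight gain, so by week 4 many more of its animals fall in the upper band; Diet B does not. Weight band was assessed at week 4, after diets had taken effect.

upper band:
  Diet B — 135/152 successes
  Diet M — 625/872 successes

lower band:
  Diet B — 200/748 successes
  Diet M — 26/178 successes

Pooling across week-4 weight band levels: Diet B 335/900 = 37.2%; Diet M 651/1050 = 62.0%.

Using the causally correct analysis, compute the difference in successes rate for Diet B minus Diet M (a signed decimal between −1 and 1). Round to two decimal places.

-0.25

Week-4 weight band here is a post-treatment variable shaped by the diet; conditioning on it would introduce bias rather than remove it. The overall comparison is the causal one.
The causal difference is the pooled difference: 0.372 − 0.620 = -0.248.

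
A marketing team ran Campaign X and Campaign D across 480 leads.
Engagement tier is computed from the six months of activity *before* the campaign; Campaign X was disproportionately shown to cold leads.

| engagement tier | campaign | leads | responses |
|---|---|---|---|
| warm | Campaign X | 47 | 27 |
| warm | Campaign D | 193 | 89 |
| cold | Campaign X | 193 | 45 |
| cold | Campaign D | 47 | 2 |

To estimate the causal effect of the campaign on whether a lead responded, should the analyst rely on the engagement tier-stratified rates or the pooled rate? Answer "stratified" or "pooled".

Here engagement tier is a common cause — it drives both which campaign a case falls under and the outcome. The crude comparison mixes populations; the stratum-specific rates are the causally relevant ones.
Within each level — warm: 57.4% vs 46.1%; cold: 23.3% vs 4.3% — Campaign X is higher every time.

stratified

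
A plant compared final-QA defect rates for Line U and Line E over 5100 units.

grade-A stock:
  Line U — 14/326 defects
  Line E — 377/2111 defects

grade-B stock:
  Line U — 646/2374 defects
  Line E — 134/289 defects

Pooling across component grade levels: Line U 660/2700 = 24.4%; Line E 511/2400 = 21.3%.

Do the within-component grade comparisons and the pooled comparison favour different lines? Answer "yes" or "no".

Within each component grade level (grade-A stock 4.3% vs 17.9%; grade-B stock 27.2% vs 46.4%), Line U has the lower rate every time. Pooled: 24.4% vs 21.3% — Line E has the lower rate overall. The two comparisons disagree.

yes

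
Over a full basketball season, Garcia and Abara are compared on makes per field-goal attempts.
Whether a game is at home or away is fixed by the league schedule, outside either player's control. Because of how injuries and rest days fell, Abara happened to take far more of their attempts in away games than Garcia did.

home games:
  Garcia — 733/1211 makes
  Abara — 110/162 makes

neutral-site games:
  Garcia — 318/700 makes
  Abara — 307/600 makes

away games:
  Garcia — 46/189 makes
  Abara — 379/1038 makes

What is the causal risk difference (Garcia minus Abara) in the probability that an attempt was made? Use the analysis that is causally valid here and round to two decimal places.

The game venue-specific comparison favours Abara throughout, but the pooled figures favour Garcia. The question is whether to condition on game venue.
Game venue satisfies the back-door criterion: it is not a descendant of the player, and it blocks the spurious path from player to outcome. Adjusting for it (i.e., using the within-game venue rates) gives the causal effect.
Adjusting over the population distribution of game venue: 0.352·(0.605−0.679) + 0.333·(0.454−0.512) + 0.315·(0.243−0.365) = -0.083.

-0.08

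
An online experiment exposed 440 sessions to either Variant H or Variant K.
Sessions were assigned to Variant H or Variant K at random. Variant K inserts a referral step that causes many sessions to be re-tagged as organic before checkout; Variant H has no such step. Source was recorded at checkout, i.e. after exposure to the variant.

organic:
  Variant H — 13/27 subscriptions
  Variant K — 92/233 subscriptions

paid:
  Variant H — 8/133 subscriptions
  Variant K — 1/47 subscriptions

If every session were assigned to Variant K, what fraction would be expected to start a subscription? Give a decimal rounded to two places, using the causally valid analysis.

0.33

Variant H is higher inside every traffic source stratum but Variant K is higher in aggregate. Whether to stratify depends on how traffic source relates to the variant.
Traffic source lies on the pathway variant → traffic source → outcome, so adjusting for it blocks the indirect effect. For the total causal effect of variant, use the unadjusted pooled rates.
So P(outcome | do(Variant K)) is just the pooled rate for Variant K: 93/280 = 0.332.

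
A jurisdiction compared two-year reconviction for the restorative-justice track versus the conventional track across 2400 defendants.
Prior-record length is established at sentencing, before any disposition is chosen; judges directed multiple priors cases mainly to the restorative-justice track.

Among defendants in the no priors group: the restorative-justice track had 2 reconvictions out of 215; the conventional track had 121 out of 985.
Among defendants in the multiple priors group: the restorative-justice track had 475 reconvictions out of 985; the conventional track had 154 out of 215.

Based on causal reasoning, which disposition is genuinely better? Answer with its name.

the restorative-justice track

the restorative-justice track is lower inside every prior-record length stratum but the conventional track is lower in aggregate. Whether to stratify depends on how prior-record length relates to the disposition.
Prior-record length differs across dispositions for reasons unrelated to any effect of the disposition itself, and it separately predicts the outcome — a classic confounder. We must compare within prior-record length levels.
Within each level — no priors: 0.9% vs 12.3%; multiple priors: 48.2% vs 71.6% — the restorative-justice track is lower every time.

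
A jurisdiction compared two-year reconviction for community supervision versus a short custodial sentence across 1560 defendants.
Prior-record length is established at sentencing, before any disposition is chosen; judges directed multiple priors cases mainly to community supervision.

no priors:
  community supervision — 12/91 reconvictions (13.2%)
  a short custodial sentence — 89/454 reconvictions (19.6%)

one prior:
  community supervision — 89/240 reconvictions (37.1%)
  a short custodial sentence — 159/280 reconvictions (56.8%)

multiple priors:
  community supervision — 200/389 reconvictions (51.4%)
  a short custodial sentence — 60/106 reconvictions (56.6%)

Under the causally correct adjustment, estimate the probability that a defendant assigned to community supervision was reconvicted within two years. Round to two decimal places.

Here prior-record length is a common cause — it drives both which disposition a case falls under and the outcome. The crude comparison mixes populations; the stratum-specific rates are the causally relevant ones.
Standardising community supervision to the population prior-record length mix: 0.349·12/91 + 0.333·89/240 + 0.317·200/389 = 0.333.

0.33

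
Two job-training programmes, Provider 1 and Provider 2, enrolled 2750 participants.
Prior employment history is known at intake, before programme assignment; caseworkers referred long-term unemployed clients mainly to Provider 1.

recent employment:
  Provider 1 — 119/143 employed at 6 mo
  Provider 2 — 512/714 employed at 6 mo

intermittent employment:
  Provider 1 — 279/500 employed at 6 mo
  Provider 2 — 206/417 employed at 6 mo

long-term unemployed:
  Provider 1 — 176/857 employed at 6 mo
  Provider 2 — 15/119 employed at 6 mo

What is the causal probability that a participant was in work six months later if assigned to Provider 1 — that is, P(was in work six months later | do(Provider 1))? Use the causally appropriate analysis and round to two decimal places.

Provider 1 is higher inside every prior employment history stratum but Provider 2 is higher in aggregate. Whether to stratify depends on how prior employment history relates to the programme.
The imbalance in prior employment history arose from how participants were allocated, not from anything the programme did; and prior employment history independently affects the outcome. The pooled gap is confounded — condition on prior employment history.
Standardising Provider 1 to the population prior employment history mix: 0.312·119/143 + 0.333·279/500 + 0.355·176/857 = 0.518.

0.52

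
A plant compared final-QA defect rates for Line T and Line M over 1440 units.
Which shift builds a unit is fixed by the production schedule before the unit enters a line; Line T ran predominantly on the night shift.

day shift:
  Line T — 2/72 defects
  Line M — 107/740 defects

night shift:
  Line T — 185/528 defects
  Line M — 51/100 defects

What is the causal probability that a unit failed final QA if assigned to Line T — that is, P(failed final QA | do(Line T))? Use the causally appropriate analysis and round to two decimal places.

Within every shift level Line T has the lower rate, yet pooled Line M does — Simpson's reversal.
Shift satisfies the back-door criterion: it is not a descendant of the line, and it blocks the spurious path from line to outcome. Adjusting for it (i.e., using the within-shift rates) gives the causal effect.
Standardising Line T to the population shift mix: 0.564·2/72 + 0.436·185/528 = 0.168.

0.17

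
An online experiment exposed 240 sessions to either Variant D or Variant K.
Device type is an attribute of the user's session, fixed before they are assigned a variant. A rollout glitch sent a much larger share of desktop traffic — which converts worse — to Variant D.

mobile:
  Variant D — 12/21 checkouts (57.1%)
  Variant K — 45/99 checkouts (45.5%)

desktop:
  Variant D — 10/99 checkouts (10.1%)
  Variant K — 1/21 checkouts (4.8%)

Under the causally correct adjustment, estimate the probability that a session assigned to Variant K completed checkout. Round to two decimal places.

Nothing the variant does changes device type; the imbalance is an allocation artefact. With device type also predicting the outcome, the pooled figure is confounded, and the within-stratum comparison is the causal one.
Standardising Variant K to the population device type mix: 0.500·45/99 + 0.500·1/21 = 0.251.

0.25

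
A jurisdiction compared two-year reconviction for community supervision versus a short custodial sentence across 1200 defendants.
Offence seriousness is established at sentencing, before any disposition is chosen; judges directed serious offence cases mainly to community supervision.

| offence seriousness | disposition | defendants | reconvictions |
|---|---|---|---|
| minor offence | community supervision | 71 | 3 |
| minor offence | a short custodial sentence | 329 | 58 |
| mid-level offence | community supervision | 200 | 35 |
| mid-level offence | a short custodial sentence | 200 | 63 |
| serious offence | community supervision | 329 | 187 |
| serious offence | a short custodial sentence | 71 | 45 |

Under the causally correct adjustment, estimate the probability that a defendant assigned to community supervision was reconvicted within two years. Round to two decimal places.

0.26

Offence seriousness satisfies the back-door criterion: it is not a descendant of the disposition, and it blocks the spurious path from disposition to outcome. Adjusting for it (i.e., using the within-offence seriousness rates) gives the causal effect.
Standardising community supervision to the population offence seriousness mix: 0.333·3/71 + 0.333·35/200 + 0.333·187/329 = 0.262.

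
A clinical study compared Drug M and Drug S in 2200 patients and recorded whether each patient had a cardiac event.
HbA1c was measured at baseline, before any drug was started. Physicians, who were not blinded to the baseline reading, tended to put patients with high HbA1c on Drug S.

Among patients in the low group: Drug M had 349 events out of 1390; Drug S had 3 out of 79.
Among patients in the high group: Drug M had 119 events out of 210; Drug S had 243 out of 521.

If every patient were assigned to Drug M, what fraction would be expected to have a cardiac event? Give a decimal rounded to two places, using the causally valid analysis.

0.36

Within every HbA1c level Drug S has the lower rate, yet pooled Drug M does — Simpson's reversal.
Since HbA1c is a pre-existing factor (not a product of the drug) and it affects the outcome on its own, it is a confounder. The stratified rates, not the pooled rate, identify the causal effect.
Standardising Drug M to the population HbA1c mix: 0.668·349/1390 + 0.332·119/210 = 0.356.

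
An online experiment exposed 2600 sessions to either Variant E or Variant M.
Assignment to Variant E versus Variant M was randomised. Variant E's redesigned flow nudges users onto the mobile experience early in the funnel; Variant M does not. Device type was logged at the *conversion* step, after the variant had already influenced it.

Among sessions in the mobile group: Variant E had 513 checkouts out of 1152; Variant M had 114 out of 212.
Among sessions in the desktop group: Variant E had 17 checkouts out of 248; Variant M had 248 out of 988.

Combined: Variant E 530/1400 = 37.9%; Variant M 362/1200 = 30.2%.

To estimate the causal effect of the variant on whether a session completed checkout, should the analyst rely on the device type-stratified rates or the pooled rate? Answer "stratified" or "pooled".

Device type here is a post-treatment variable shaped by the variant; conditioning on it would introduce bias rather than remove it. The overall comparison is the causal one.
Pooled: Variant E 37.9% vs Variant M 30.2%; Variant E is higher overall.

pooled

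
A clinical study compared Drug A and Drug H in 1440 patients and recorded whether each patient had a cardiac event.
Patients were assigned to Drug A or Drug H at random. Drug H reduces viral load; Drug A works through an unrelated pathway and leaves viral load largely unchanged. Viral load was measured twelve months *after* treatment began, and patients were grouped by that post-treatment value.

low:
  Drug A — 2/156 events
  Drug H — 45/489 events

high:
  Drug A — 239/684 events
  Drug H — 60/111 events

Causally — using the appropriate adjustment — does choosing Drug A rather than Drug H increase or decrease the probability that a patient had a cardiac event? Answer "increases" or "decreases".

increases

The stratified and pooled comparisons disagree (Drug A wins within each viral load; Drug H wins overall), so the answer turns on the causal role of viral load.
Viral load is downstream of the drug. One should not condition on a consequence of treatment, so the overall rates are the right comparison.
Pooled: Drug A 28.7% vs Drug H 17.5%; Drug H is lower overall.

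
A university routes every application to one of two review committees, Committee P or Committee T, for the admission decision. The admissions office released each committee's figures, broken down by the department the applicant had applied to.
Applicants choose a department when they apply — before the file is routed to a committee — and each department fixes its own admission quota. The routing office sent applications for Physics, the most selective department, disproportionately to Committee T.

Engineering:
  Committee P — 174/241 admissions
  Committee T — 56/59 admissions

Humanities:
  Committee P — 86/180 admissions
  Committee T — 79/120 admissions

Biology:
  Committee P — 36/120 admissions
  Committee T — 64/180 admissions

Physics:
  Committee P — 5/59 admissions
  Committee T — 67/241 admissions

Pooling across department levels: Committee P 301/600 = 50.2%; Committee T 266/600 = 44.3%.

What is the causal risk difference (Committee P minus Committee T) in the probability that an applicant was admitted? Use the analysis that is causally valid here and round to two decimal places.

-0.16

Department is set before the review committee has any effect — it is not caused by the review committee — and it independently drives the outcome. That makes it a confounder, so the causal comparison is within department levels.
Adjusting over the population distribution of department: 0.250·(0.722−0.949) + 0.250·(0.478−0.658) + 0.250·(0.300−0.356) + 0.250·(0.085−0.278) = -0.164.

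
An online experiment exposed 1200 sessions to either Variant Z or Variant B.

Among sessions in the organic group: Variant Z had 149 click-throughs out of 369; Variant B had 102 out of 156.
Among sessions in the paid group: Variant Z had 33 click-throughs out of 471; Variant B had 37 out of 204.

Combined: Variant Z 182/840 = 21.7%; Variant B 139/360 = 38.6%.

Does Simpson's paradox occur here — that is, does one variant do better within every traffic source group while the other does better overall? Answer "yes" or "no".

no

Within each traffic source level (organic 40.4% vs 65.4%; paid 7.0% vs 18.1%), Variant B has the higher rate every time. Pooled: 21.7% vs 38.6% — Variant B has the higher rate overall. They agree.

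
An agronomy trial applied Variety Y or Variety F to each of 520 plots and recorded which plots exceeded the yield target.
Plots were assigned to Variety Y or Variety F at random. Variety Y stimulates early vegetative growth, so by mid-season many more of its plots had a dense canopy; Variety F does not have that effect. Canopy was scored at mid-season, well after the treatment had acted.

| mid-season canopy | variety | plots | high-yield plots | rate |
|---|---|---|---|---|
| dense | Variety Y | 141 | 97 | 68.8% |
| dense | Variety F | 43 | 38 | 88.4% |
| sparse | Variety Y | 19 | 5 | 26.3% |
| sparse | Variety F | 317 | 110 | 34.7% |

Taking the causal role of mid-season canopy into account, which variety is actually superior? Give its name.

Variety Y

Variety F is higher inside every mid-season canopy stratum but Variety Y is higher in aggregate. Whether to stratify depends on how mid-season canopy relates to the variety.
Because the variety influences mid-season canopy, mid-season canopy is a post-treatment mediator, not a confounder. Stratifying on it would bias the estimate; the causal effect is the crude pooled difference.
Pooled: Variety Y 63.7% vs Variety F 41.1%; Variety Y is higher overall.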